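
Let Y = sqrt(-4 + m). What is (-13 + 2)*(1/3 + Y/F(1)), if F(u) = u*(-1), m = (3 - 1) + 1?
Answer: -11/3 + 11*I ≈ -3.6667 + 11.0*I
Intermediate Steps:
m = 3 (m = 2 + 1 = 3)
F(u) = -u
Y = I (Y = sqrt(-4 + 3) = sqrt(-1) = I ≈ 1.0*I)
(-13 + 2)*(1/3 + Y/F(1)) = (-13 + 2)*(1/3 + I/((-1*1))) = -11*(1*(1/3) + I/(-1)) = -11*(1/3 + I*(-1)) = -11*(1/3 - I) = -11/3 + 11*I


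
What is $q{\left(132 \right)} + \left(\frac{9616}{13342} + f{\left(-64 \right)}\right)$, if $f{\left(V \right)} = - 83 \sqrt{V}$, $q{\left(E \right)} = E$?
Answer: $\frac{885380}{6671} - 664 i \approx 132.72 - 664.0 i$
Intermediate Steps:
$q{\left(132 \right)} + \left(\frac{9616}{13342} + f{\left(-64 \right)}\right) = 132 + \left(\frac{9616}{13342} - 83 \sqrt{-64}\right) = 132 + \left(9616 \cdot \frac{1}{13342} - 83 \cdot 8 i\right) = 132 + \left(\frac{4808}{6671} - 664 i\right) = \frac{885380}{6671} - 664 i$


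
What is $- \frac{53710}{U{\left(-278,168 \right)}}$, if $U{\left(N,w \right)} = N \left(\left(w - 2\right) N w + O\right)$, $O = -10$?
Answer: $- \frac{26855}{1077649486} \approx -2.492 \cdot 10^{-5}$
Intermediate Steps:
$U{\left(N,w \right)} = N \left(-10 + N w \left(-2 + w\right)\right)$ ($U{\left(N,w \right)} = N \left(\left(w - 2\right) N w - 10\right) = N \left(\left(-2 + w\right) N w - 10\right) = N \left(N \left(-2 + w\right) w - 10\right) = N \left(N w \left(-2 + w\right) - 10\right) = N \left(-10 + N w \left(-2 + w\right)\right)$)
$- \frac{53710}{U{\left(-278,168 \right)}} = - \frac{53710}{\left(-278\right) \left(-10 - 278 \cdot 168^{2} - \left(-556\right) 168\right)} = - \frac{53710}{\left(-278\right) \left(-10 - 7846272 + 93408\right)} = - \frac{53710}{\left(-278\right) \left(-7752874\right)} = - \frac{53710}{2155298972} = \left(-53710\right) \frac{1}{2155298972} = - \frac{26855}{1077649486}$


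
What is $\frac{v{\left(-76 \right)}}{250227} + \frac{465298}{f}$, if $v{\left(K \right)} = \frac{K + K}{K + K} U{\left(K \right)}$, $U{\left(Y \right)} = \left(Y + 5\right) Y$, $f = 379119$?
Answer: $\frac{39491949590}{31621936671} \approx 1.2489$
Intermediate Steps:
$U{\left(Y \right)} = Y \left(5 + Y\right)$ ($U{\left(Y \right)} = \left(5 + Y\right) Y = Y \left(5 + Y\right)$)
$v{\left(K \right)} = K \left(5 + K\right)$ ($v{\left(K \right)} = \frac{K + K}{K + K} K \left(5 + K\right) = \frac{2 K}{2 K} K \left(5 + K\right) = 2 K \frac{1}{2 K} K \left(5 + K\right) = 1 K \left(5 + K\right) = K \left(5 + K\right)$)
$\frac{v{\left(-76 \right)}}{250227} + \frac{465298}{f} = \frac{\left(-76\right) \left(5 - 76\right)}{250227} + \frac{465298}{379119} = \left(-76\right) \left(-71\right) \frac{1}{250227} + 465298 \cdot \frac{1}{379119} = 5396 \cdot \frac{1}{250227} + \frac{465298}{379119} = \frac{5396}{250227} + \frac{465298}{379119} = \frac{39491949590}{31621936671}$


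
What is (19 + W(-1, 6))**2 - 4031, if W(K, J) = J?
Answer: -3406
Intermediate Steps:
(19 + W(-1, 6))**2 - 4031 = (19 + 6)**2 - 4031 = 25**2 - 4031 = 625 - 4031 = -3406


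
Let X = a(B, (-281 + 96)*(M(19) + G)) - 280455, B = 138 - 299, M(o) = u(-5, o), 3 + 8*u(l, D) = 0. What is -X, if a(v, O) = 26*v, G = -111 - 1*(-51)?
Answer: 284641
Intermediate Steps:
u(l, D) = -3/8 (u(l, D) = -3/8 + (⅛)*0 = -3/8 + 0 = -3/8)
G = -60 (G = -111 + 51 = -60)
M(o) = -3/8
B = -161
X = -284641 (X = 26*(-161) - 280455 = -4186 - 280455 = -284641)
-X = -1*(-284641) = 284641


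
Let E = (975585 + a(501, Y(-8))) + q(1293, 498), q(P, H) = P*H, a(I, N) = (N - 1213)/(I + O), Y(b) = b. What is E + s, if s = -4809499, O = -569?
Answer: -216918779/68 ≈ -3.1900e+6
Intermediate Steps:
a(I, N) = (-1213 + N)/(-569 + I) (a(I, N) = (N - 1213)/(I - 569) = (-1213 + N)/(-569 + I))
q(P, H) = H*P
E = 110127153/68 (E = (975585 + (-1213 - 8)/(-569 + 501)) + 498*1293 = (975585 - 1221/(-68)) + 643914 = (975585 - 1/68*(-1221)) + 643914 = (975585 + 1221/68) + 643914 = 66341001/68 + 643914 = 110127153/68 ≈ 1.6195e+6)
E + s = 110127153/68 - 4809499 = -216918779/68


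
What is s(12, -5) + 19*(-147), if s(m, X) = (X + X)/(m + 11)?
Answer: -64249/23 ≈ -2793.4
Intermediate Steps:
s(m, X) = 2*X/(11 + m) (s(m, X) = (2*X)/(11 + m) = 2*X/(11 + m))
s(12, -5) + 19*(-147) = 2*(-5)/(11 + 12) + 19*(-147) = 2*(-5)/23 - 2793 = 2*(-5)*(1/23) - 2793 = -10/23 - 2793 = -64249/23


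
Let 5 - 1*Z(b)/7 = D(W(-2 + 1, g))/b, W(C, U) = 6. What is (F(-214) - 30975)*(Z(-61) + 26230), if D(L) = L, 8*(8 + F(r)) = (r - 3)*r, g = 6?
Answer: -161363073591/244 ≈ -6.6132e+8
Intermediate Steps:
F(r) = -8 + r*(-3 + r)/8 (F(r) = -8 + ((r - 3)*r)/8 = -8 + ((-3 + r)*r)/8 = -8 + (r*(-3 + r))/8 = -8 + r*(-3 + r)/8)
Z(b) = 35 - 42/b
(F(-214) - 30975)*(Z(-61) + 26230) = ((-8 - 3/8*(-214) + (⅛)*(-214)²) - 30975)*((35 - 42/(-61)) + 26230) = ((-8 + 321/4 + (⅛)*45796) - 30975)*((35 - 42*(-1/61)) + 26230) = ((-8 + 321/4 + 11449/2) - 30975)*((35 + 42/61) + 26230) = (23187/4 - 30975)*(2177/61 + 26230) = -100713/4*1602207/61 = -161363073591/244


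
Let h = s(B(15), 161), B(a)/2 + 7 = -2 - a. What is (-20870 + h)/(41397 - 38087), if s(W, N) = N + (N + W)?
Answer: -10298/1655 ≈ -6.2224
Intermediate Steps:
B(a) = -18 - 2*a (B(a) = -14 + 2*(-2 - a) = -14 + (-4 - 2*a) = -18 - 2*a)
s(W, N) = W + 2*N
h = 274 (h = (-18 - 2*15) + 2*161 = (-18 - 30) + 322 = -48 + 322 = 274)
(-20870 + h)/(41397 - 38087) = (-20870 + 274)/(41397 - 38087) = -20596/3310 = -20596*1/3310 = -10298/1655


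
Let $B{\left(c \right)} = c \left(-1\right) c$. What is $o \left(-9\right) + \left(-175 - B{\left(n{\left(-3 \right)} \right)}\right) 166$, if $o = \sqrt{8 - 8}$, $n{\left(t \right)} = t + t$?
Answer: $-23074$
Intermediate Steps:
$n{\left(t \right)} = 2 t$
$B{\left(c \right)} = - c^{2}$ ($B{\left(c \right)} = - c c = - c^{2}$)
$o = 0$ ($o = \sqrt{0} = 0$)
$o \left(-9\right) + \left(-175 - B{\left(n{\left(-3 \right)} \right)}\right) 166 = 0 \left(-9\right) + \left(-175 - - \left(2 \left(-3\right)\right)^{2}\right) 166 = 0 + \left(-175 - - \left(-6\right)^{2}\right) 166 = 0 + \left(-175 - \left(-1\right) 36\right) 166 = 0 + \left(-175 - -36\right) 166 = 0 + \left(-175 + 36\right) 166 = 0 - 23074 = -23074$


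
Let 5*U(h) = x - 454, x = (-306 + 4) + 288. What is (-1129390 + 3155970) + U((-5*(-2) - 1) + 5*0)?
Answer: 10132432/5 ≈ 2.0265e+6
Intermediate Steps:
x = -14 (x = -302 + 288 = -14)
U(h) = -468/5 (U(h) = (-14 - 454)/5 = (⅕)*(-468) = -468/5)
(-1129390 + 3155970) + U((-5*(-2) - 1) + 5*0) = (-1129390 + 3155970) - 468/5 = 2026580 - 468/5 = 10132432/5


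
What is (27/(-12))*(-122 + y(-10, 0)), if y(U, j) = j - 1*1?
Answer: 1107/4 ≈ 276.75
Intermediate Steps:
y(U, j) = -1 + j (y(U, j) = j - 1 = -1 + j)
(27/(-12))*(-122 + y(-10, 0)) = (27/(-12))*(-122 + (-1 + 0)) = (27*(-1/12))*(-122 - 1) = -9/4*(-123) = 1107/4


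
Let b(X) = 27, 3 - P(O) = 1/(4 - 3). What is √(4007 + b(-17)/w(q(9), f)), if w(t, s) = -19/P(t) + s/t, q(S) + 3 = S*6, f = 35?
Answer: √3235985561/899 ≈ 63.277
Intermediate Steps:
P(O) = 2 (P(O) = 3 - 1/(4 - 3) = 3 - 1/1 = 3 - 1*1 = 3 - 1 = 2)
q(S) = -3 + 6*S (q(S) = -3 + S*6 = -3 + 6*S)
w(t, s) = -19/2 + s/t
√(4007 + b(-17)/w(q(9), f)) = √(4007 + 27/(-19/2 + 35/(-3 + 6*9))) = √(4007 + 27/(-19/2 + 35/(-3 + 54))) = √(4007 + 27/(-19/2 + 35/51)) = √(4007 + 27/(-899/102)) = √(4007 + 27*(-102/899)) = √(4007 - 2754/899) = √(3599539/899) = √3235985561/899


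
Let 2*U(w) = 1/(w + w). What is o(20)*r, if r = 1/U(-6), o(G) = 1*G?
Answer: -480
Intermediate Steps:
o(G) = G
U(w) = 1/(4*w) (U(w) = 1/(2*(w + w)) = 1/(2*((2*w))) = (1/(2*w))/2 = 1/(4*w))
r = -24 (r = 1/((¼)/(-6)) = 1/((¼)*(-⅙)) = 1/(-1/24) = -24)
o(20)*r = 20*(-24) = -480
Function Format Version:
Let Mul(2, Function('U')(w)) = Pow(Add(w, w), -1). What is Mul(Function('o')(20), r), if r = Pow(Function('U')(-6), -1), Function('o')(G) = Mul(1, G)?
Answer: -480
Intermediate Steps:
Function('o')(G) = G
Function('U')(w) = Mul(Rational(1, 4), Pow(w, -1)) (Function('U')(w) = Mul(Rational(1, 2), Pow(Add(w, w), -1)) = Mul(Rational(1, 2), Pow(Mul(2, w), -1)) = Mul(Rational(1, 2), Mul(Rational(1, 2), Pow(w, -1))) = Mul(Rational(1, 4), Pow(w, -1)))
r = -24 (r = Pow(Mul(Rational(1, 4), Pow(-6, -1)), -1) = Pow(Mul(Rational(1, 4), Rational(-1, 6)), -1) = Pow(Rational(-1, 24), -1) = -24)
Mul(Function('o')(20), r) = Mul(20, -24) = -480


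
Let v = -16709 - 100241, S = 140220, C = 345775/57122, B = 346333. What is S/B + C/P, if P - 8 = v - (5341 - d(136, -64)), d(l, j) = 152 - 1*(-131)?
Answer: 3006329726729/7426321545760 ≈ 0.40482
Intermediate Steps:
d(l, j) = 283 (d(l, j) = 152 + 131 = 283)
C = 345775/57122 (C = 345775*(1/57122) = 345775/57122 ≈ 6.0533)
v = -116950
P = -122000 (P = 8 + (-116950 - (5341 - 1*283)) = 8 + (-116950 - (5341 - 283)) = 8 + (-116950 - 1*5058) = 8 + (-116950 - 5058) = 8 - 122008 = -122000)
S/B + C/P = 140220/346333 + (345775/57122)/(-122000) = 140220*(1/346333) + (345775/57122)*(-1/122000) = 140220/346333 - 13831/278755360 = 3006329726729/7426321545760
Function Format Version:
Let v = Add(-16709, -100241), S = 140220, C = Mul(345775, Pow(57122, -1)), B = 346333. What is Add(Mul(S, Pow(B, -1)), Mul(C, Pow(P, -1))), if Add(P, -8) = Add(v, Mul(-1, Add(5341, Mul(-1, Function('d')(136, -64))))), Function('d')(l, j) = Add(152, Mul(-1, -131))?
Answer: Rational(3006329726729, 7426321545760) ≈ 0.40482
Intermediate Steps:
Function('d')(l, j) = 283 (Function('d')(l, j) = Add(152, 131) = 283)
C = Rational(345775, 57122) (C = Mul(345775, Rational(1, 57122)) = Rational(345775, 57122) ≈ 6.0533)
v = -116950
P = -122000 (P = Add(8, Add(-116950, Mul(-1, Add(5341, Mul(-1, 283))))) = Add(8, Add(-116950, Mul(-1, Add(5341, -283)))) = Add(8, Add(-116950, Mul(-1, 5058))) = Add(8, Add(-116950, -5058)) = Add(8, -122008) = -122000)
Add(Mul(S, Pow(B, -1)), Mul(C, Pow(P, -1))) = Add(Mul(140220, Pow(346333, -1)), Mul(Rational(345775, 57122), Pow(-122000, -1))) = Add(Mul(140220, Rational(1, 346333)), Mul(Rational(345775, 57122), Rational(-1, 122000))) = Add(Rational(140220, 346333), Rational(-13831, 278755360)) = Rational(3006329726729, 7426321545760)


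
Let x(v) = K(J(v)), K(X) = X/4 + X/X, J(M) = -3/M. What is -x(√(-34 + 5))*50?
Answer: -50 - 75*I*√29/58 ≈ -50.0 - 6.9636*I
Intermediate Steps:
K(X) = 1 + X/4 (K(X) = X*(¼) + 1 = X/4 + 1 = 1 + X/4)
x(v) = 1 - 3/(4*v) (x(v) = 1 + (-3/v)/4 = 1 - 3/(4*v))
-x(√(-34 + 5))*50 = -(-¾ + √(-34 + 5))/(√(-34 + 5))*50 = -(-¾ + √(-29))/(√(-29))*50 = -(-¾ + I*√29)/((I*√29))*50 = -(-I*√29/29)*(-¾ + I*√29)*50 = -(-I*√29*(-¾ + I*√29)/29)*50 = -(-50)*I*√29*(-¾ + I*√29)/29 = 50*I*√29*(-¾ + I*√29)/29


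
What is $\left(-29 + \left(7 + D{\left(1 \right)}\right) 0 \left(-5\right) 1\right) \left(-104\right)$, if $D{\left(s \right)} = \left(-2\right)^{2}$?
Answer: $3016$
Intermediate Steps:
$D{\left(s \right)} = 4$
$\left(-29 + \left(7 + D{\left(1 \right)}\right) 0 \left(-5\right) 1\right) \left(-104\right) = \left(-29 + \left(7 + 4\right) 0 \left(-5\right) 1\right) \left(-104\right) = \left(-29 + 11 \cdot 0 \cdot 1\right) \left(-104\right) = \left(-29 + 11 \cdot 0\right) \left(-104\right) = \left(-29 + 0\right) \left(-104\right) = \left(-29\right) \left(-104\right) = 3016$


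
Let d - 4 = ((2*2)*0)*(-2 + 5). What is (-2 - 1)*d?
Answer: -12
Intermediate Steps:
d = 4 (d = 4 + ((2*2)*0)*(-2 + 5) = 4 + (4*0)*3 = 4 + 0*3 = 4 + 0 = 4)
(-2 - 1)*d = (-2 - 1)*4 = -3*4 = -12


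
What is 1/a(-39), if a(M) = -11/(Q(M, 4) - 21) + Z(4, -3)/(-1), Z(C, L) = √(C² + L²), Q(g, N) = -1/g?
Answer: -818/3661 ≈ -0.22344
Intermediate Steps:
a(M) = -5 - 11/(-21 - 1/M) (a(M) = -11/(-1/M - 21) + √(4² + (-3)²)/(-1) = -11/(-21 - 1/M) + √(16 + 9)*(-1) = -11/(-21 - 1/M) + √25*(-1) = -11/(-21 - 1/M) + 5*(-1) = -11/(-21 - 1/M) - 5 = -5 - 11/(-21 - 1/M))
1/a(-39) = 1/((-5 - 94*(-39))/(1 + 21*(-39))) = 1/((-5 + 3666)/(1 - 819)) = 1/(3661/(-818)) = 1/(-1/818*3661) = 1/(-3661/818) = -818/3661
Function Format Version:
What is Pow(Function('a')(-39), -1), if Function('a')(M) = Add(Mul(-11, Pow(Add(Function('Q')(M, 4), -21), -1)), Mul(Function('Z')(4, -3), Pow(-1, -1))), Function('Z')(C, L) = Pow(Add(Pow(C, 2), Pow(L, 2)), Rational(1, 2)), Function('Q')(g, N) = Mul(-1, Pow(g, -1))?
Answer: Rational(-818, 3661) ≈ -0.22344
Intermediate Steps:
Function('a')(M) = Add(-5, Mul(-11, Pow(Add(-21, Mul(-1, Pow(M, -1))), -1))) (Function('a')(M) = Add(Mul(-11, Pow(Add(Mul(-1, Pow(M, -1)), -21), -1)), Mul(Pow(Add(Pow(4, 2), Pow(-3, 2)), Rational(1, 2)), Pow(-1, -1))) = Add(Mul(-11, Pow(Add(-21, Mul(-1, Pow(M, -1))), -1)), Mul(Pow(Add(16, 9), Rational(1, 2)), -1)) = Add(Mul(-11, Pow(Add(-21, Mul(-1, Pow(M, -1))), -1)), Mul(Pow(25, Rational(1, 2)), -1)) = Add(Mul(-11, Pow(Add(-21, Mul(-1, Pow(M, -1))), -1)), Mul(5, -1)) = Add(Mul(-11, Pow(Add(-21, Mul(-1, Pow(M, -1))), -1)), -5) = Add(-5, Mul(-11, Pow(Add(-21, Mul(-1, Pow(M, -1))), -1))))
Pow(Function('a')(-39), -1) = Pow(Mul(Pow(Add(1, Mul(21, -39)), -1), Add(-5, Mul(-94, -39))), -1) = Pow(Mul(Pow(Add(1, -819), -1), Add(-5, 3666)), -1) = Pow(Mul(Pow(-818, -1), 3661), -1) = Pow(Mul(Rational(-1, 818), 3661), -1) = Pow(Rational(-3661, 818), -1) = Rational(-818, 3661)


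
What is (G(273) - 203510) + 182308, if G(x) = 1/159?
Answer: -3371117/159 ≈ -21202.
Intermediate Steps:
G(x) = 1/159
(G(273) - 203510) + 182308 = (1/159 - 203510) + 182308 = -32358089/159 + 182308 = -3371117/159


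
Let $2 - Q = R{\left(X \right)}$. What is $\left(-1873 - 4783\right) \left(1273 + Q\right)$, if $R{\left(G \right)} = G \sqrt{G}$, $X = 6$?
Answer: $-8486400 + 39936 \sqrt{6} \approx -8.3886 \cdot 10^{6}$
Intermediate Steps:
$R{\left(G \right)} = G^{\frac{3}{2}}$
$Q = 2 - 6 \sqrt{6}$ ($Q = 2 - 6^{\frac{3}{2}} = 2 - 6 \sqrt{6} \approx -12.697$)
$\left(-1873 - 4783\right) \left(1273 + Q\right) = \left(-1873 - 4783\right) \left(1273 + \left(2 - 6 \sqrt{6}\right)\right) = - 6656 \left(1275 - 6 \sqrt{6}\right) = -8486400 + 39936 \sqrt{6}$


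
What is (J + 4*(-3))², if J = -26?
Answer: 1444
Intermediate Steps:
(J + 4*(-3))² = (-26 + 4*(-3))² = (-26 - 12)² = (-38)² = 1444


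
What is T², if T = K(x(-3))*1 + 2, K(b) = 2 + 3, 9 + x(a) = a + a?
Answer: 49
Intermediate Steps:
x(a) = -9 + 2*a (x(a) = -9 + (a + a) = -9 + 2*a)
K(b) = 5
T = 7 (T = 5*1 + 2 = 5 + 2 = 7)
T² = 7² = 49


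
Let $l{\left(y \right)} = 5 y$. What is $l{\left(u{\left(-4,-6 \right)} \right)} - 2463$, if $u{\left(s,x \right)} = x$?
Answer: $-2493$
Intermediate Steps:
$l{\left(u{\left(-4,-6 \right)} \right)} - 2463 = 5 \left(-6\right) - 2463 = -30 - 2463 = -2493$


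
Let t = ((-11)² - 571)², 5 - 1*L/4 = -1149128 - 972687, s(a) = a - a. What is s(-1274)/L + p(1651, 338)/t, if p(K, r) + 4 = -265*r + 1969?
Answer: -17521/40500 ≈ -0.43262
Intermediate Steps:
p(K, r) = 1965 - 265*r (p(K, r) = -4 + (-265*r + 1969) = -4 + (1969 - 265*r) = 1965 - 265*r)
s(a) = 0
L = 8487280 (L = 20 - 4*(-1149128 - 972687) = 20 - 4*(-2121815) = 20 + 8487260 = 8487280)
t = 202500 (t = (121 - 571)² = (-450)² = 202500)
s(-1274)/L + p(1651, 338)/t = 0/8487280 + (1965 - 265*338)/202500 = 0*(1/8487280) + (1965 - 89570)*(1/202500) = 0 - 87605*1/202500 = 0 - 17521/40500 = -17521/40500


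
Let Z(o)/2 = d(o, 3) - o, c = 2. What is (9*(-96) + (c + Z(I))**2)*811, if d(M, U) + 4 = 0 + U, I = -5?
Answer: -619604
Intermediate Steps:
d(M, U) = -4 + U (d(M, U) = -4 + (0 + U) = -4 + U)
Z(o) = -2 - 2*o (Z(o) = 2*((-4 + 3) - o) = 2*(-1 - o) = -2 - 2*o)
(9*(-96) + (c + Z(I))**2)*811 = (9*(-96) + (2 + (-2 - 2*(-5)))**2)*811 = (-864 + (2 + (-2 + 10))**2)*811 = (-864 + (2 + 8)**2)*811 = (-864 + 10**2)*811 = (-864 + 100)*811 = -764*811 = -619604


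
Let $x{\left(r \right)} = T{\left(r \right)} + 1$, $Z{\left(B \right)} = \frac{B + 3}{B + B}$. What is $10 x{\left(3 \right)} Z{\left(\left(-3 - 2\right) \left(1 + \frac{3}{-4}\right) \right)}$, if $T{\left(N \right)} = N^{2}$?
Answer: $-70$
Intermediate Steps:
$Z{\left(B \right)} = \frac{3 + B}{2 B}$
$x{\left(r \right)} = 1 + r^{2}$ ($x{\left(r \right)} = r^{2} + 1 = 1 + r^{2}$)
$10 x{\left(3 \right)} Z{\left(\left(-3 - 2\right) \left(1 + \frac{3}{-4}\right) \right)} = 10 \left(1 + 3^{2}\right) \frac{3 + \left(-3 - 2\right) \left(1 + \frac{3}{-4}\right)}{2 \left(-3 - 2\right) \left(1 + \frac{3}{-4}\right)} = 10 \left(1 + 9\right) \frac{3 - 5 \left(1 + 3 \left(- \frac{1}{4}\right)\right)}{2 \left(- 5 \left(1 + 3 \left(- \frac{1}{4}\right)\right)\right)} = 10 \cdot 10 \frac{3 - 5 \left(1 - \frac{3}{4}\right)}{2 \left(- 5 \left(1 - \frac{3}{4}\right)\right)} = 100 \frac{3 - \frac{5}{4}}{2 \left(\left(-5\right) \frac{1}{4}\right)} = 100 \frac{3 - \frac{5}{4}}{2 \left(- \frac{5}{4}\right)} = 100 \cdot \frac{1}{2} \left(- \frac{4}{5}\right) \frac{7}{4} = 100 \left(- \frac{7}{10}\right) = -70$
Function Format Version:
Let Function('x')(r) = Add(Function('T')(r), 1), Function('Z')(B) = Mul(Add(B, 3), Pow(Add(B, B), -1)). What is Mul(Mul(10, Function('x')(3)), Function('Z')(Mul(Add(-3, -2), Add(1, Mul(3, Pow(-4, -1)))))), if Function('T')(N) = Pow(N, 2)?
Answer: -70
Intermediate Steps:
Function('Z')(B) = Mul(Rational(1, 2), Pow(B, -1), Add(3, B)) (Function('Z')(B) = Mul(Add(3, B), Pow(Mul(2, B), -1)) = Mul(Add(3, B), Mul(Rational(1, 2), Pow(B, -1))) = Mul(Rational(1, 2), Pow(B, -1), Add(3, B)))
Function('x')(r) = Add(1, Pow(r, 2)) (Function('x')(r) = Add(Pow(r, 2), 1) = Add(1, Pow(r, 2)))
Mul(Mul(10, Function('x')(3)), Function('Z')(Mul(Add(-3, -2), Add(1, Mul(3, Pow(-4, -1)))))) = Mul(Mul(10, Add(1, Pow(3, 2))), Mul(Rational(1, 2), Pow(Mul(Add(-3, -2), Add(1, Mul(3, Pow(-4, -1)))), -1), Add(3, Mul(Add(-3, -2), Add(1, Mul(3, Pow(-4, -1))))))) = Mul(Mul(10, Add(1, 9)), Mul(Rational(1, 2), Pow(Mul(-5, Add(1, Mul(3, Rational(-1, 4)))), -1), Add(3, Mul(-5, Add(1, Mul(3, Rational(-1, 4))))))) = Mul(Mul(10, 10), Mul(Rational(1, 2), Pow(Mul(-5, Add(1, Rational(-3, 4))), -1), Add(3, Mul(-5, Add(1, Rational(-3, 4)))))) = Mul(100, Mul(Rational(1, 2), Pow(Mul(-5, Rational(1, 4)), -1), Add(3, Mul(-5, Rational(1, 4))))) = Mul(100, Mul(Rational(1, 2), Pow(Rational(-5, 4), -1), Add(3, Rational(-5, 4)))) = Mul(100, Mul(Rational(1, 2), Rational(-4, 5), Rational(7, 4))) = Mul(100, Rational(-7, 10)) = -70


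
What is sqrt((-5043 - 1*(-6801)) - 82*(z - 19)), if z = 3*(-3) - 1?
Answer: 2*sqrt(1034) ≈ 64.312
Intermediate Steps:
z = -10 (z = -9 - 1 = -10)
sqrt((-5043 - 1*(-6801)) - 82*(z - 19)) = sqrt((-5043 - 1*(-6801)) - 82*(-10 - 19)) = sqrt((-5043 + 6801) - 82*(-29)) = sqrt(1758 + 2378) = sqrt(4136) = 2*sqrt(1034)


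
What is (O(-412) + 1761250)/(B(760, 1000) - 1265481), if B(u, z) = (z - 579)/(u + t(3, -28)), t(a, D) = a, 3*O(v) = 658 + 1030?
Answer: -2016394597/1448342373 ≈ -1.3922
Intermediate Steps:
O(v) = 1688/3 (O(v) = (658 + 1030)/3 = (⅓)*1688 = 1688/3)
B(u, z) = (-579 + z)/(3 + u) (B(u, z) = (z - 579)/(u + 3) = (-579 + z)/(3 + u))
(O(-412) + 1761250)/(B(760, 1000) - 1265481) = (1688/3 + 1761250)/((-579 + 1000)/(3 + 760) - 1265481) = 5285438/(3*(421/763 - 1265481)) = 5285438/(3*(-965561582/763)) = (5285438/3)*(-763/965561582) = -2016394597/1448342373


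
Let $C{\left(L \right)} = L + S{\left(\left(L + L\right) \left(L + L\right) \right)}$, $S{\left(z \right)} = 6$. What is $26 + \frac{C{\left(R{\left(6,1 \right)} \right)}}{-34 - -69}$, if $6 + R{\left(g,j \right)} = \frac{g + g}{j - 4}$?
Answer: $\frac{906}{35} \approx 25.886$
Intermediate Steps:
$R{\left(g,j \right)} = -6 + \frac{2 g}{-4 + j}$ ($R{\left(g,j \right)} = -6 + \frac{g + g}{j - 4} = -6 + \frac{2 g}{-4 + j}$)
$C{\left(L \right)} = 6 + L$ ($C{\left(L \right)} = L + 6 = 6 + L$)
$26 + \frac{C{\left(R{\left(6,1 \right)} \right)}}{-34 - -69} = 26 + \frac{6 + \frac{2 \left(12 + 6 - 3\right)}{-4 + 1}}{-34 - -69} = 26 + \frac{6 + \frac{2 \left(12 + 6 - 3\right)}{-3}}{-34 + 69} = 26 + \frac{6 + 2 \left(- \frac{1}{3}\right) 15}{35} = 26 + \frac{6 - 10}{35} = 26 + \frac{1}{35} \left(-4\right) = 26 - \frac{4}{35} = \frac{906}{35}$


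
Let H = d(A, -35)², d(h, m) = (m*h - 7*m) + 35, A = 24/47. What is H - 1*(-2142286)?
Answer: 4884092174/2209 ≈ 2.2110e+6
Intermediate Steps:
A = 24/47 (A = 24*(1/47) = 24/47 ≈ 0.51064)
d(h, m) = 35 - 7*m + h*m (d(h, m) = (h*m - 7*m) + 35 = (-7*m + h*m) + 35 = 35 - 7*m + h*m)
H = 151782400/2209 (H = (35 - 7*(-35) + (24/47)*(-35))² = (35 + 245 - 840/47)² = (12320/47)² = 151782400/2209 ≈ 68711.)
H - 1*(-2142286) = 151782400/2209 - 1*(-2142286) = 151782400/2209 + 2142286 = 4884092174/2209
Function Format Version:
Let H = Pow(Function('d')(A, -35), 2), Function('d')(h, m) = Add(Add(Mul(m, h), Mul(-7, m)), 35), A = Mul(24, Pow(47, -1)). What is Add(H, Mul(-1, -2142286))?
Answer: Rational(4884092174, 2209) ≈ 2.2110e+6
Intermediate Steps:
A = Rational(24, 47) (A = Mul(24, Rational(1, 47)) = Rational(24, 47) ≈ 0.51064)
Function('d')(h, m) = Add(35, Mul(-7, m), Mul(h, m)) (Function('d')(h, m) = Add(Add(Mul(h, m), Mul(-7, m)), 35) = Add(Add(Mul(-7, m), Mul(h, m)), 35) = Add(35, Mul(-7, m), Mul(h, m)))
H = Rational(151782400, 2209) (H = Pow(Add(35, Mul(-7, -35), Mul(Rational(24, 47), -35)), 2) = Pow(Add(35, 245, Rational(-840, 47)), 2) = Pow(Rational(12320, 47), 2) = Rational(151782400, 2209) ≈ 68711.)
Add(H, Mul(-1, -2142286)) = Add(Rational(151782400, 2209), Mul(-1, -2142286)) = Add(Rational(151782400, 2209), 2142286) = Rational(4884092174, 2209)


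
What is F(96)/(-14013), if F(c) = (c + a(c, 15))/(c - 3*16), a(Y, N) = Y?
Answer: -4/14013 ≈ -0.00028545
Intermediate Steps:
F(c) = 2*c/(-48 + c) (F(c) = (c + c)/(c - 3*16) = (2*c)/(c - 48) = (2*c)/(-48 + c) = 2*c/(-48 + c))
F(96)/(-14013) = (2*96/(-48 + 96))/(-14013) = (2*96/48)*(-1/14013) = (2*96*(1/48))*(-1/14013) = 4*(-1/14013) = -4/14013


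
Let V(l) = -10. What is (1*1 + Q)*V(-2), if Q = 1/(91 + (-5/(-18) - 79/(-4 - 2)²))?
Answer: -10810/1069 ≈ -10.112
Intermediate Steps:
Q = 12/1069 (Q = 1/(91 + (-5*(-1/18) - 79/((-6)²))) = 1/(91 + (5/18 - 79/36)) = 1/(91 - 23/12) = 1/(1069/12) = 12/1069 ≈ 0.011225)
(1*1 + Q)*V(-2) = (1*1 + 12/1069)*(-10) = (1 + 12/1069)*(-10) = (1081/1069)*(-10) = -10810/1069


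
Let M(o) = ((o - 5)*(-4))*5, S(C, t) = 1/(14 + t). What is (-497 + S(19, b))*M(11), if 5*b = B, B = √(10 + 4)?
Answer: 20811360/349 + 300*√14/2443 ≈ 59632.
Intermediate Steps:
B = √14 ≈ 3.7417
b = √14/5 ≈ 0.74833
M(o) = 100 - 20*o (M(o) = ((-5 + o)*(-4))*5 = (20 - 4*o)*5 = 100 - 20*o)
(-497 + S(19, b))*M(11) = (-497 + 1/(14 + √14/5))*(100 - 20*11) = (-497 + 1/(14 + √14/5))*(100 - 220) = (-497 + 1/(14 + √14/5))*(-120) = 59640 - 120/(14 + √14/5)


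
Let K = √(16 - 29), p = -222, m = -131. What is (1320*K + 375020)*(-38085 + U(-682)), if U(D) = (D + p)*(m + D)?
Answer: 261339062340 + 919864440*I*√13 ≈ 2.6134e+11 + 3.3166e+9*I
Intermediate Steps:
K = I*√13 (K = √(-13) = I*√13 ≈ 3.6056*I)
U(D) = (-222 + D)*(-131 + D) (U(D) = (D - 222)*(-131 + D) = (-222 + D)*(-131 + D))
(1320*K + 375020)*(-38085 + U(-682)) = (1320*(I*√13) + 375020)*(-38085 + (29082 + (-682)² - 353*(-682))) = (1320*I*√13 + 375020)*(-38085 + (29082 + 465124 + 240746)) = (375020 + 1320*I*√13)*(-38085 + 734952) = (375020 + 1320*I*√13)*696867 = 261339062340 + 919864440*I*√13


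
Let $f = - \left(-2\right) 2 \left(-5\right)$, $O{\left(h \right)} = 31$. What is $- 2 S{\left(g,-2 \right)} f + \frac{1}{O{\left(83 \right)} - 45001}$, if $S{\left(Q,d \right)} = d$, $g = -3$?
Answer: $- \frac{3597601}{44970} \approx -80.0$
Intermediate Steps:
$f = -20$ ($f = - \left(-4\right) \left(-5\right) = \left(-1\right) 20 = -20$)
$- 2 S{\left(g,-2 \right)} f + \frac{1}{O{\left(83 \right)} - 45001} = \left(-2\right) \left(-2\right) \left(-20\right) + \frac{1}{31 - 45001} = 4 \left(-20\right) + \frac{1}{-44970} = -80 - \frac{1}{44970} = - \frac{3597601}{44970}$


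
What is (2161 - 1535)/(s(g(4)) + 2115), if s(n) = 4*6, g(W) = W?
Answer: 626/2139 ≈ 0.29266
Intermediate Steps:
s(n) = 24
(2161 - 1535)/(s(g(4)) + 2115) = (2161 - 1535)/(24 + 2115) = 626/2139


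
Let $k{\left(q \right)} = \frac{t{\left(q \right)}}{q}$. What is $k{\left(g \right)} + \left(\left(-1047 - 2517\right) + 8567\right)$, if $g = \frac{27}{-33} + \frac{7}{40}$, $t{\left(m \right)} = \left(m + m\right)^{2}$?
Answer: $\frac{550047}{110} \approx 5000.4$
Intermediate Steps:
$t{\left(m \right)} = 4 m^{2}$ ($t{\left(m \right)} = \left(2 m\right)^{2} = 4 m^{2}$)
$g = - \frac{283}{440}$ ($g = 27 \left(- \frac{1}{33}\right) + 7 \cdot \frac{1}{40} = - \frac{9}{11} + \frac{7}{40} = - \frac{283}{440} \approx -0.64318$)
$k{\left(q \right)} = 4 q$ ($k{\left(q \right)} = \frac{4 q^{2}}{q} = 4 q$)
$k{\left(g \right)} + \left(\left(-1047 - 2517\right) + 8567\right) = 4 \left(- \frac{283}{440}\right) + \left(\left(-1047 - 2517\right) + 8567\right) = - \frac{283}{110} + \left(-3564 + 8567\right) = - \frac{283}{110} + 5003 = \frac{550047}{110}$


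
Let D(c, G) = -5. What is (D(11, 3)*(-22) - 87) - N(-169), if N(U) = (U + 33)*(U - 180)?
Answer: -47441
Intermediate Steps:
N(U) = (-180 + U)*(33 + U) (N(U) = (33 + U)*(-180 + U) = (-180 + U)*(33 + U))
(D(11, 3)*(-22) - 87) - N(-169) = (-5*(-22) - 87) - (-5940 + (-169)**2 - 147*(-169)) = (110 - 87) - (-5940 + 28561 + 24843) = 23 - 1*47464 = 23 - 47464 = -47441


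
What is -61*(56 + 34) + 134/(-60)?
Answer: -164767/30 ≈ -5492.2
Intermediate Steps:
-61*(56 + 34) + 134/(-60) = -61*90 + 134*(-1/60) = -5490 - 67/30 = -164767/30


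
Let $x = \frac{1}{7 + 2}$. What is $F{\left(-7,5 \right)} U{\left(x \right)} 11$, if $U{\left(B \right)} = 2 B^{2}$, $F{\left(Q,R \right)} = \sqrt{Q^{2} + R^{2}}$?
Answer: $\frac{22 \sqrt{74}}{81} \approx 2.3364$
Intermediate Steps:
$x = \frac{1}{9} \approx 0.11111$
$F{\left(-7,5 \right)} U{\left(x \right)} 11 = \sqrt{\left(-7\right)^{2} + 5^{2}} \cdot \frac{2}{81} \cdot 11 = \sqrt{49 + 25} \cdot 2 \cdot \frac{1}{81} \cdot 11 = \sqrt{74} \cdot \frac{2}{81} \cdot 11 = \frac{2 \sqrt{74}}{81} \cdot 11 = \frac{22 \sqrt{74}}{81}$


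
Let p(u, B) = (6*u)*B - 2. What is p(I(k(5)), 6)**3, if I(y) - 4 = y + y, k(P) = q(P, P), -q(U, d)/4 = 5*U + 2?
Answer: -444893916104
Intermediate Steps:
q(U, d) = -8 - 20*U (q(U, d) = -4*(5*U + 2) = -4*(2 + 5*U) = -8 - 20*U)
k(P) = -8 - 20*P
I(y) = 4 + 2*y (I(y) = 4 + (y + y) = 4 + 2*y)
p(u, B) = -2 + 6*B*u (p(u, B) = 6*B*u - 2 = -2 + 6*B*u)
p(I(k(5)), 6)**3 = (-2 + 6*6*(4 + 2*(-8 - 20*5)))**3 = (-2 + 6*6*(4 + 2*(-8 - 100)))**3 = (-2 + 6*6*(4 + 2*(-108)))**3 = (-2 + 6*6*(4 - 216))**3 = (-2 + 6*6*(-212))**3 = (-2 - 7632)**3 = (-7634)**3 = -444893916104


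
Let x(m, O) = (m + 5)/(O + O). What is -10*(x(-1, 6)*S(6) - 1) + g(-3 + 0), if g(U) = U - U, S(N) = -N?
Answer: 30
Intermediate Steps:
x(m, O) = (5 + m)/(2*O) (x(m, O) = (5 + m)/((2*O)) = (5 + m)*(1/(2*O)) = (5 + m)/(2*O))
g(U) = 0
-10*(x(-1, 6)*S(6) - 1) + g(-3 + 0) = -10*(((½)*(5 - 1)/6)*(-1*6) - 1) + 0 = -10*(((½)*(⅙)*4)*(-6) - 1) + 0 = -10*((⅓)*(-6) - 1) + 0 = -10*(-2 - 1) + 0 = -10*(-3) + 0 = 30 + 0 = 30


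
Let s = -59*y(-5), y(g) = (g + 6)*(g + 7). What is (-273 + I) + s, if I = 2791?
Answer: 2400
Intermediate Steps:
y(g) = (6 + g)*(7 + g)
s = -118 (s = -59*(42 + (-5)**2 + 13*(-5)) = -59*(42 + 25 - 65) = -59*2 = -118)
(-273 + I) + s = (-273 + 2791) - 118 = 2518 - 118 = 2400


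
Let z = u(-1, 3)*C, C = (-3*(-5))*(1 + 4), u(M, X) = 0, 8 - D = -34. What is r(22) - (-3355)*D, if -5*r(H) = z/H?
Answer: 140910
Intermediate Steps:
D = 42 (D = 8 - 1*(-34) = 8 + 34 = 42)
C = 75 (C = 15*5 = 75)
z = 0 (z = 0*75 = 0)
r(H) = 0 (r(H) = -0/H = -⅕*0 = 0)
r(22) - (-3355)*D = 0 - (-3355)*42 = 0 - 305*(-462) = 0 + 140910 = 140910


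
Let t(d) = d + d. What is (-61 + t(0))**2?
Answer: 3721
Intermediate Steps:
t(d) = 2*d
(-61 + t(0))**2 = (-61 + 2*0)**2 = (-61 + 0)**2 = (-61)**2 = 3721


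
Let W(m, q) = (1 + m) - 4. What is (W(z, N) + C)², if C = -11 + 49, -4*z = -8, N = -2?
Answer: 1369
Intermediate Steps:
z = 2 (z = -¼*(-8) = 2)
C = 38
W(m, q) = -3 + m
(W(z, N) + C)² = ((-3 + 2) + 38)² = (-1 + 38)² = 37² = 1369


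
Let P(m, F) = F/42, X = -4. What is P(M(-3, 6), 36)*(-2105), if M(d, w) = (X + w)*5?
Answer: -12630/7 ≈ -1804.3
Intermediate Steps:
M(d, w) = -20 + 5*w (M(d, w) = (-4 + w)*5 = -20 + 5*w)
P(m, F) = F/42 (P(m, F) = F*(1/42) = F/42)
P(M(-3, 6), 36)*(-2105) = ((1/42)*36)*(-2105) = (6/7)*(-2105) = -12630/7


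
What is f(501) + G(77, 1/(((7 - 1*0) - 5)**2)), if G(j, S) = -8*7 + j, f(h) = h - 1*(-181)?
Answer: 703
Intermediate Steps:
f(h) = 181 + h (f(h) = h + 181 = 181 + h)
G(j, S) = -56 + j
f(501) + G(77, 1/(((7 - 1*0) - 5)**2)) = (181 + 501) + (-56 + 77) = 682 + 21 = 703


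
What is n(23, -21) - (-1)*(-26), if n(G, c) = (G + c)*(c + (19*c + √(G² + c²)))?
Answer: -866 + 2*√970 ≈ -803.71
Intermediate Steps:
n(G, c) = (G + c)*(√(G² + c²) + 20*c) (n(G, c) = (G + c)*(c + (√(G² + c²) + 19*c)) = (G + c)*(√(G² + c²) + 20*c))
n(23, -21) - (-1)*(-26) = (20*(-21)² + 23*√(23² + (-21)²) - 21*√(23² + (-21)²) + 20*23*(-21)) - (-1)*(-26) = (20*441 + 23*√(529 + 441) - 21*√(529 + 441) - 9660) - 1*26 = (8820 + 23*√970 - 21*√970 - 9660) - 26 = (-840 + 2*√970) - 26 = -866 + 2*√970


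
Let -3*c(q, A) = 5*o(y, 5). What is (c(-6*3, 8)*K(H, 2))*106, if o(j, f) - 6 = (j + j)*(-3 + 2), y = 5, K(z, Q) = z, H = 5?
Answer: 10600/3 ≈ 3533.3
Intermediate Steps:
o(j, f) = 6 - 2*j (o(j, f) = 6 + (j + j)*(-3 + 2) = 6 + (2*j)*(-1) = 6 - 2*j)
c(q, A) = 20/3 (c(q, A) = -5*(6 - 2*5)/3 = -5*(6 - 10)/3 = -5*(-4)/3 = -⅓*(-20) = 20/3)
(c(-6*3, 8)*K(H, 2))*106 = ((20/3)*5)*106 = (100/3)*106 = 10600/3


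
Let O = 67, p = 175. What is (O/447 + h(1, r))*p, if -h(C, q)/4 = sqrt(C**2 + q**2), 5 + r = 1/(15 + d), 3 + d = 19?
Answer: 11725/447 - 700*sqrt(24677)/31 ≈ -3520.9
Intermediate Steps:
d = 16 (d = -3 + 19 = 16)
r = -154/31 (r = -5 + 1/(15 + 16) = -5 + 1/31 = -154/31 ≈ -4.9677)
h(C, q) = -4*sqrt(C**2 + q**2)
(O/447 + h(1, r))*p = (67/447 - 4*sqrt(1**2 + (-154/31)**2))*175 = (67*(1/447) - 4*sqrt(1 + 23716/961))*175 = (67/447 - 4*sqrt(24677)/31)*175 = 11725/447 - 700*sqrt(24677)/31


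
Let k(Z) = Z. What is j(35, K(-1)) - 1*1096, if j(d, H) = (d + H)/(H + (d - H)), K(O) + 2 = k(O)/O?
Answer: -38326/35 ≈ -1095.0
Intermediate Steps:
K(O) = -1 (K(O) = -2 + O/O = -2 + 1 = -1)
j(d, H) = (H + d)/d
j(35, K(-1)) - 1*1096 = (-1 + 35)/35 - 1*1096 = (1/35)*34 - 1096 = 34/35 - 1096 = -38326/35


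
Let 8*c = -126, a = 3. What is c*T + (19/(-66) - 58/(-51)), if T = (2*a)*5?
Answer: -264596/561 ≈ -471.65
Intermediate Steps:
c = -63/4 (c = (⅛)*(-126) = -63/4 ≈ -15.750)
T = 30 (T = (2*3)*5 = 6*5 = 30)
c*T + (19/(-66) - 58/(-51)) = -63/4*30 + (19/(-66) - 58/(-51)) = -945/2 + (19*(-1/66) - 58*(-1/51)) = -945/2 + (-19/66 + 58/51) = -945/2 + 953/1122 = -264596/561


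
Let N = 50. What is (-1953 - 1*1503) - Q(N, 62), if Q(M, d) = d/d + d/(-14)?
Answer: -24168/7 ≈ -3452.6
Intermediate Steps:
Q(M, d) = 1 - d/14 (Q(M, d) = 1 + d*(-1/14) = 1 - d/14)
(-1953 - 1*1503) - Q(N, 62) = (-1953 - 1*1503) - (1 - 1/14*62) = (-1953 - 1503) - (1 - 31/7) = -3456 - 1*(-24/7) = -3456 + 24/7 = -24168/7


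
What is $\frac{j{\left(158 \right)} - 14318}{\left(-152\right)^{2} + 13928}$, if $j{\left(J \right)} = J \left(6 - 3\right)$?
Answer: $- \frac{3461}{9258} \approx -0.37384$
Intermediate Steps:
$j{\left(J \right)} = 3 J$ ($j{\left(J \right)} = J 3 = 3 J$)
$\frac{j{\left(158 \right)} - 14318}{\left(-152\right)^{2} + 13928} = \frac{3 \cdot 158 - 14318}{\left(-152\right)^{2} + 13928} = \frac{474 - 14318}{23104 + 13928} = - \frac{13844}{37032} = \left(-13844\right) \frac{1}{37032} = - \frac{3461}{9258}$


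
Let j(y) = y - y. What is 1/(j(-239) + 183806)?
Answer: 1/183806 ≈ 5.4405e-6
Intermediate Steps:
j(y) = 0
1/(j(-239) + 183806) = 1/(0 + 183806) = 1/183806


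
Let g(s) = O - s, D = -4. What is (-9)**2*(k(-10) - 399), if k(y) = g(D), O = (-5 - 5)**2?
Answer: -23895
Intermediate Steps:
O = 100 (O = (-10)**2 = 100)
g(s) = 100 - s
k(y) = 104 (k(y) = 100 - 1*(-4) = 100 + 4 = 104)
(-9)**2*(k(-10) - 399) = (-9)**2*(104 - 399) = 81*(-295) = -23895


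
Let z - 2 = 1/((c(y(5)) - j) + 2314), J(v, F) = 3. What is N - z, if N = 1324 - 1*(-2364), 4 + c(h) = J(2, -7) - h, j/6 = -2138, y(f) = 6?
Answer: 55787609/15135 ≈ 3686.0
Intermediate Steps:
j = -12828 (j = 6*(-2138) = -12828)
c(h) = -1 - h (c(h) = -4 + (3 - h) = -1 - h)
N = 3688 (N = 1324 + 2364 = 3688)
z = 30271/15135 (z = 2 + 1/(((-1 - 1*6) - 1*(-12828)) + 2314) = 2 + 1/(((-1 - 6) + 12828) + 2314) = 2 + 1/((-7 + 12828) + 2314) = 2 + 1/(12821 + 2314) = 2 + 1/15135 = 30271/15135 ≈ 2.0001)
N - z = 3688 - 1*30271/15135 = 3688 - 30271/15135 = 55787609/15135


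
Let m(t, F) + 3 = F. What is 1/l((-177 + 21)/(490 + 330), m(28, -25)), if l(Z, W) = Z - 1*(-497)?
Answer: 205/101846 ≈ 0.0020128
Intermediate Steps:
m(t, F) = -3 + F
l(Z, W) = 497 + Z (l(Z, W) = Z + 497 = 497 + Z)
1/l((-177 + 21)/(490 + 330), m(28, -25)) = 1/(497 + (-177 + 21)/(490 + 330)) = 1/(497 - 156/820) = 1/(497 - 156*1/820) = 1/(497 - 39/205) = 1/(101846/205) = 205/101846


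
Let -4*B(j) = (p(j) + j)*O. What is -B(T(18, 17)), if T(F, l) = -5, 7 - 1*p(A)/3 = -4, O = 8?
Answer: 56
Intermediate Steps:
p(A) = 33 (p(A) = 21 - 3*(-4) = 21 + 12 = 33)
B(j) = -66 - 2*j (B(j) = -(33 + j)*8/4 = -(264 + 8*j)/4 = -66 - 2*j)
-B(T(18, 17)) = -(-66 - 2*(-5)) = -(-66 + 10) = -1*(-56) = 56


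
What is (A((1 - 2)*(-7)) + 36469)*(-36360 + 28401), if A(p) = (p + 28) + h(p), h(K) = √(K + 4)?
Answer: -290535336 - 7959*√11 ≈ -2.9056e+8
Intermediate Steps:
h(K) = √(4 + K)
A(p) = 28 + p + √(4 + p) (A(p) = (p + 28) + √(4 + p) = (28 + p) + √(4 + p) = 28 + p + √(4 + p))
(A((1 - 2)*(-7)) + 36469)*(-36360 + 28401) = ((28 + (1 - 2)*(-7) + √(4 + (1 - 2)*(-7))) + 36469)*(-36360 + 28401) = ((28 - 1*(-7) + √(4 - 1*(-7))) + 36469)*(-7959) = ((28 + 7 + √(4 + 7)) + 36469)*(-7959) = ((28 + 7 + √11) + 36469)*(-7959) = ((35 + √11) + 36469)*(-7959) = (36504 + √11)*(-7959) = -290535336 - 7959*√11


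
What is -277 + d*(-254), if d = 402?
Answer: -102385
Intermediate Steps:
-277 + d*(-254) = -277 + 402*(-254) = -277 - 102108 = -102385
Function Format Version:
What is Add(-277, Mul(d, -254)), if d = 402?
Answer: -102385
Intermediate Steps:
Add(-277, Mul(d, -254)) = Add(-277, Mul(402, -254)) = Add(-277, -102108) = -102385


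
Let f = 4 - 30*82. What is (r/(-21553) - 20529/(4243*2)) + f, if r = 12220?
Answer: -449745510105/182898758 ≈ -2459.0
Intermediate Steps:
f = -2456 (f = 4 - 2460 = -2456)
(r/(-21553) - 20529/(4243*2)) + f = (12220/(-21553) - 20529/(4243*2)) - 2456 = (12220*(-1/21553) - 20529/8486) - 2456 = (-12220/21553 - 20529*1/8486) - 2456 = (-12220/21553 - 20529/8486) - 2456 = -546160457/182898758 - 2456 = -449745510105/182898758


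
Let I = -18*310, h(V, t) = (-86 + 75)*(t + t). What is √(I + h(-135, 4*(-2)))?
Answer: 2*I*√1351 ≈ 73.512*I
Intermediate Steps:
h(V, t) = -22*t
I = -5580
√(I + h(-135, 4*(-2))) = √(-5580 - 88*(-2)) = √(-5580 - 22*(-8)) = √(-5580 + 176) = √(-5404) = 2*I*√1351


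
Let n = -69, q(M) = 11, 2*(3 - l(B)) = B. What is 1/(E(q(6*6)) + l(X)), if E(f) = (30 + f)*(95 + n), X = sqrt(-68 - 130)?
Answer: 2138/2285621 + 3*I*sqrt(22)/2285621 ≈ 0.00093541 + 6.1564e-6*I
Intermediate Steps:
X = 3*I*sqrt(22) (X = sqrt(-198) = 3*I*sqrt(22) ≈ 14.071*I)
l(B) = 3 - B/2
E(f) = 780 + 26*f (E(f) = (30 + f)*(95 - 69) = (30 + f)*26 = 780 + 26*f)
1/(E(q(6*6)) + l(X)) = 1/((780 + 26*11) + (3 - 3*I*sqrt(22)/2)) = 1/((780 + 286) + (3 - 3*I*sqrt(22)/2)) = 1/(1066 + (3 - 3*I*sqrt(22)/2)) = 1/(1069 - 3*I*sqrt(22)/2)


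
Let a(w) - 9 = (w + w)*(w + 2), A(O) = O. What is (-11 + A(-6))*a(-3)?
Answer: -255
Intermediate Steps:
a(w) = 9 + 2*w*(2 + w) (a(w) = 9 + (w + w)*(w + 2) = 9 + (2*w)*(2 + w) = 9 + 2*w*(2 + w))
(-11 + A(-6))*a(-3) = (-11 - 6)*(9 + 2*(-3)**2 + 4*(-3)) = -17*(9 + 2*9 - 12) = -17*(9 + 18 - 12) = -17*15 = -255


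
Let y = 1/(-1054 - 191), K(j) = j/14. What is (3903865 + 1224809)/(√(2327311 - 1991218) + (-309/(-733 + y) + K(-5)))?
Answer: -1685097855655337445/1714403950880785834 + 26161268092224396537*√336093/1714403950880785834 ≈ 8845.6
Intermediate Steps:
K(j) = j/14 (K(j) = j*(1/14) = j/14)
y = -1/1245 (y = 1/(-1245) = -1/1245 ≈ -0.00080321)
(3903865 + 1224809)/(√(2327311 - 1991218) + (-309/(-733 + y) + K(-5))) = (3903865 + 1224809)/(√(2327311 - 1991218) + (-309/(-733 - 1/1245) + (1/14)*(-5))) = 5128674/(√336093 + (-309/(-912586/1245) - 5/14)) = 5128674/(√336093 + (-309*(-1245/912586) - 5/14)) = 5128674/(√336093 + (384705/912586 - 5/14)) = 5128674/(√336093 + 205735/3194051) = 5128674/(205735/3194051 + √336093)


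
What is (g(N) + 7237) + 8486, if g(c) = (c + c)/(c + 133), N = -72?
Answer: 958959/61 ≈ 15721.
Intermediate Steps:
g(c) = 2*c/(133 + c) (g(c) = (2*c)/(133 + c) = 2*c/(133 + c))
(g(N) + 7237) + 8486 = (2*(-72)/(133 - 72) + 7237) + 8486 = (2*(-72)/61 + 7237) + 8486 = (2*(-72)*(1/61) + 7237) + 8486 = (-144/61 + 7237) + 8486 = 441313/61 + 8486 = 958959/61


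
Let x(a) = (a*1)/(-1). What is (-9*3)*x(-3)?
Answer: -81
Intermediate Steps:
x(a) = -a (x(a) = a*(-1) = -a)
(-9*3)*x(-3) = (-9*3)*(-1*(-3)) = -27*3 = -81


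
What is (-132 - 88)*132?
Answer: -29040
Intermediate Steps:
(-132 - 88)*132 = -220*132 = -29040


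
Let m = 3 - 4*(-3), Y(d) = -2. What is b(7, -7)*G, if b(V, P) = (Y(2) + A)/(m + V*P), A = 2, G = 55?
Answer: 0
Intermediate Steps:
m = 15 (m = 3 + 12 = 15)
b(V, P) = 0 (b(V, P) = (-2 + 2)/(15 + V*P) = 0/(15 + P*V) = 0)
b(7, -7)*G = 0*55 = 0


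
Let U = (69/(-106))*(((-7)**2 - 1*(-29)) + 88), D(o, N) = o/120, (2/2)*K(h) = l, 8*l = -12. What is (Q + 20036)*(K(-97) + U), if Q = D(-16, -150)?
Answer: -581691299/265 ≈ -2.1951e+6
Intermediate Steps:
l = -3/2 (l = (1/8)*(-12) = -3/2 ≈ -1.5000)
K(h) = -3/2
D(o, N) = o/120 (D(o, N) = o*(1/120) = o/120)
Q = -2/15 (Q = (1/120)*(-16) = -2/15 ≈ -0.13333)
U = -5727/53 (U = (69*(-1/106))*((49 + 29) + 88) = -69*(78 + 88)/106 = -69/106*166 = -5727/53 ≈ -108.06)
(Q + 20036)*(K(-97) + U) = (-2/15 + 20036)*(-3/2 - 5727/53) = (300538/15)*(-11613/106) = -581691299/265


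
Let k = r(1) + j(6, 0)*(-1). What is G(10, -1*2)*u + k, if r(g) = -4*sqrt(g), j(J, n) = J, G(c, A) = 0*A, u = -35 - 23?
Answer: -10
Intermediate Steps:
u = -58
G(c, A) = 0
k = -10 (k = -4*sqrt(1) + 6*(-1) = -4*1 - 6 = -4 - 6 = -10)
G(10, -1*2)*u + k = 0*(-58) - 10 = 0 - 10 = -10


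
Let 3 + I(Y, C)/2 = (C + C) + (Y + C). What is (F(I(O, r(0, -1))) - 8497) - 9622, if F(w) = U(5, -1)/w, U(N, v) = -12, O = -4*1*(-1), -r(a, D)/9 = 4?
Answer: -1938727/107 ≈ -18119.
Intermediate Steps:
r(a, D) = -36 (r(a, D) = -9*4 = -36)
O = 4 (O = -4*(-1) = 4)
I(Y, C) = -6 + 2*Y + 6*C (I(Y, C) = -6 + 2*((C + C) + (Y + C)) = -6 + 2*(2*C + (C + Y)) = -6 + 2*(Y + 3*C) = -6 + (2*Y + 6*C) = -6 + 2*Y + 6*C)
F(w) = -12/w
(F(I(O, r(0, -1))) - 8497) - 9622 = (-12/(-6 + 2*4 + 6*(-36)) - 8497) - 9622 = (-12/(-6 + 8 - 216) - 8497) - 9622 = (-12/(-214) - 8497) - 9622 = (-12*(-1/214) - 8497) - 9622 = (6/107 - 8497) - 9622 = -909173/107 - 9622 = -1938727/107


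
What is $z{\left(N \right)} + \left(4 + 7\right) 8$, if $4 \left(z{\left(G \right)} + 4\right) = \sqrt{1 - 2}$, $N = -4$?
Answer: $84 + \frac{i}{4} \approx 84.0 + 0.25 i$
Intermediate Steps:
$z{\left(G \right)} = -4 + \frac{i}{4}$ ($z{\left(G \right)} = -4 + \frac{\sqrt{1 - 2}}{4} = -4 + \frac{\sqrt{-1}}{4} = -4 + \frac{i}{4}$)
$z{\left(N \right)} + \left(4 + 7\right) 8 = \left(-4 + \frac{i}{4}\right) + \left(4 + 7\right) 8 = \left(-4 + \frac{i}{4}\right) + 11 \cdot 8 = \left(-4 + \frac{i}{4}\right) + 88 = 84 + \frac{i}{4}$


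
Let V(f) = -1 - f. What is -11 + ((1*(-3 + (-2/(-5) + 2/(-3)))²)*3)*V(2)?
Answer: -2676/25 ≈ -107.04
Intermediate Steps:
-11 + ((1*(-3 + (-2/(-5) + 2/(-3)))²)*3)*V(2) = -11 + ((1*(-3 + (-2/(-5) + 2/(-3)))²)*3)*(-1 - 1*2) = -11 + ((1*(-3 + (-2*(-⅕) + 2*(-⅓)))²)*3)*(-1 - 2) = -11 + ((1*(-3 + (⅖ - ⅔))²)*3)*(-3) = -11 + ((1*(-3 - 4/15)²)*3)*(-3) = -11 + ((1*(-49/15)²)*3)*(-3) = -11 + ((1*(2401/225))*3)*(-3) = -11 + ((2401/225)*3)*(-3) = -11 + (2401/75)*(-3) = -11 - 2401/25 = -2676/25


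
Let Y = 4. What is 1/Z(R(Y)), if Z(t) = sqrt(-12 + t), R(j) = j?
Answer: -I*sqrt(2)/4 ≈ -0.35355*I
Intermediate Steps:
1/Z(R(Y)) = 1/(sqrt(-12 + 4)) = 1/(sqrt(-8)) = 1/(2*I*sqrt(2)) = -I*sqrt(2)/4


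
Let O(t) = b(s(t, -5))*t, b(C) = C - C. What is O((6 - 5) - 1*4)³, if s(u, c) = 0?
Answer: 0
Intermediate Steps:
b(C) = 0
O(t) = 0 (O(t) = 0*t = 0)
O((6 - 5) - 1*4)³ = 0³ = 0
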